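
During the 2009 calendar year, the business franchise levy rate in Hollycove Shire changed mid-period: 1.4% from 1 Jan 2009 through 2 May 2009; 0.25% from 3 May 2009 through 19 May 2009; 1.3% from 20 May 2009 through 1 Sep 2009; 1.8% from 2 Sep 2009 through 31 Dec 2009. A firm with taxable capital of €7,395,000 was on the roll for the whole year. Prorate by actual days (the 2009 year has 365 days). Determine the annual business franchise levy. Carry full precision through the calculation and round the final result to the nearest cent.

1 Jan – 2 May 2009: 122 days at 1.4% → €7,395,000 × 1.4% × 122/365 = €34,604.5479
3 May – 19 May 2009: 17 days at 0.25% → €7,395,000 × 0.25% × 17/365 = €861.0616
20 May – 1 Sep 2009: 105 days at 1.3% → €7,395,000 × 1.3% × 105/365 = €27,655.2740
2 Sep – 31 Dec 2009: 121 days at 1.8% → €7,395,000 × 1.8% × 121/365 = €44,126.8767
Total = €107,247.7603

€107,247.76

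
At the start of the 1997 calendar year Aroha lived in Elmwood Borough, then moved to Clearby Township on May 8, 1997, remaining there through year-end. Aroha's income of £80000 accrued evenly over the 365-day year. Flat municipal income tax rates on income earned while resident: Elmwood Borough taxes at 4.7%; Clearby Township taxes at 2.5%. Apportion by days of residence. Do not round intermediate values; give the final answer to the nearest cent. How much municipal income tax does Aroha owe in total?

Elmwood Borough, January 1 – May 7, 1997: 127 days → £80000 × 4.7% × 127/365 = £1308.2740
Clearby Township, May 8 – December 31, 1997: 238 days → £80000 × 2.5% × 238/365 = £1304.1096
Total = £2612.3836

£2612.38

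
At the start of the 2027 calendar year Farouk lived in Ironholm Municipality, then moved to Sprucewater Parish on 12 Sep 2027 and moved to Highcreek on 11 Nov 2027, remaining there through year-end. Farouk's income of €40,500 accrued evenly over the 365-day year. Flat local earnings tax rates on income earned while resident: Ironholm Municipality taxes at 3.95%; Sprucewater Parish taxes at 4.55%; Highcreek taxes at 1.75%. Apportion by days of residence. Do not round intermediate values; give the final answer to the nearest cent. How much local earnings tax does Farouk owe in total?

Ironholm Municipality, 1 Jan – 11 Sep 2027: 254 days → €40,500 × 3.95% × 254/365 = €1,113.2507
Sprucewater Parish, 12 Sep – 10 Nov 2027: 60 days → €40,500 × 4.55% × 60/365 = €302.9178
Highcreek, 11 Nov – 31 Dec 2027: 51 days → €40,500 × 1.75% × 51/365 = €99.0308
Total = €1,515.1993

€1,515.20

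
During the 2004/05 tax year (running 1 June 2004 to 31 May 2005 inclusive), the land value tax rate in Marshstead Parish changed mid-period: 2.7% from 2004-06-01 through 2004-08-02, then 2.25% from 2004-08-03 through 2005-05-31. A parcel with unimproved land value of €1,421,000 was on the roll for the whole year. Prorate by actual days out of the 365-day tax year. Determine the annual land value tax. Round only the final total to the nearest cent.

2004-06-01 to 2004-08-02: 63 days at 2.7% → €1,421,000 × 2.7% × 63/365 = €6,622.2493
2004-08-03 to 2005-05-31: 302 days at 2.25% → €1,421,000 × 2.25% × 302/365 = €26,453.9589
Total = €33,076.2082

€33,076.21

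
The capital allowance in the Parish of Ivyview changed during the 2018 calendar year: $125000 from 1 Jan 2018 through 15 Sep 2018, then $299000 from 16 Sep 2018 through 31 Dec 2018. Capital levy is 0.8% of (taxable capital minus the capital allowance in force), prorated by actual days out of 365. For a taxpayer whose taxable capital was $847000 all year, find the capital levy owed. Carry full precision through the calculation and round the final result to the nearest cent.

$5367.93

1 Jan – 15 Sep 2018: 258 days, exemption $125000 → ($847000 − $125000) × 0.8% × 258/365 = $4082.7616
16 Sep – 31 Dec 2018: 107 days, exemption $299000 → ($847000 − $299000) × 0.8% × 107/365 = $1285.1726
Total = $5367.9342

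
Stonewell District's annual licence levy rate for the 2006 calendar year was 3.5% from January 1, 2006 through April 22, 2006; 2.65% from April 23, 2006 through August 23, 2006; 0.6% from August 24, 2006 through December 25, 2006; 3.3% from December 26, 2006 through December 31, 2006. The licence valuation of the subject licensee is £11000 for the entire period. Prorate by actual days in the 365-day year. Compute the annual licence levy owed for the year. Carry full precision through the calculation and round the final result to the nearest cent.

January 1 – April 22, 2006: 112 days at 3.5% → £11000 × 3.5% × 112/365 = £118.1370
April 23 – August 23, 2006: 123 days at 2.65% → £11000 × 2.65% × 123/365 = £98.2315
August 24 – December 25, 2006: 124 days at 0.6% → £11000 × 0.6% × 124/365 = £22.4219
December 26 – December 31, 2006: 6 days at 3.3% → £11000 × 3.3% × 6/365 = £5.9671
Total = £244.7575

£244.76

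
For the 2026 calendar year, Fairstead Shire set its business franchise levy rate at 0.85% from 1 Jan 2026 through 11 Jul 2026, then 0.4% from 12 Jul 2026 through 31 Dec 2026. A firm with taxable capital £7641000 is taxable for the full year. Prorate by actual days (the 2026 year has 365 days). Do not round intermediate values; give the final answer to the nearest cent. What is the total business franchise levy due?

£48651.19

1 Jan – 11 Jul 2026: 192 days at 0.85% → £7641000 × 0.85% × 192/365 = £34164.6904
12 Jul – 31 Dec 2026: 173 days at 0.4% → £7641000 × 0.4% × 173/365 = £14486.4986
Total = £48651.1890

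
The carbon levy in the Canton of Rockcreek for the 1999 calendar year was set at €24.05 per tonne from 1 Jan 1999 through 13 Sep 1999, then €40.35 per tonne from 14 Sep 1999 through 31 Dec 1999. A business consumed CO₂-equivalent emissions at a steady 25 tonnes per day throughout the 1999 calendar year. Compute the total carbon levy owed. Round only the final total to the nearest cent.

1 Jan – 13 Sep 1999: 256 days × 25 tonnes/day = 6,400 tonnes at €24.05/tonne → €153,920.00
14 Sep – 31 Dec 1999: 109 days × 25 tonnes/day = 2,725 tonnes at €40.35/tonne → €109,953.75

€263,873.75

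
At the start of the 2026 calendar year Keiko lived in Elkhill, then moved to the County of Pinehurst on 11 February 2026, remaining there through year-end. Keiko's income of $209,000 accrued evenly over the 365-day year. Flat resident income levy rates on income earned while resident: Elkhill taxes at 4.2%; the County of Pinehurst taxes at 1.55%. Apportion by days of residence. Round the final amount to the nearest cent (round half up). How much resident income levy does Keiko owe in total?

Elkhill, 1 January – 10 February 2026: 41 days → $209,000 × 4.2% × 41/365 = $986.0219
The County of Pinehurst, 11 February – 31 December 2026: 324 days → $209,000 × 1.55% × 324/365 = $2,875.6110
Total = $3,861.6329

$3,861.63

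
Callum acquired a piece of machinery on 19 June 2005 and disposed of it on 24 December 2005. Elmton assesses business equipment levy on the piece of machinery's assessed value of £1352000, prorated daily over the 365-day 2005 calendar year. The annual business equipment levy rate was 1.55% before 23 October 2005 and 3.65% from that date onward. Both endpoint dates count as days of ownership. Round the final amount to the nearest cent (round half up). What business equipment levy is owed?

£15751.73

19 June – 22 October 2005: 126 days at 1.55% → £1352000 × 1.55% × 126/365 = £7234.1260
23 October – 24 December 2005: 63 days at 3.65% → £1352000 × 3.65% × 63/365 = £8517.6000
Total = £15751.7260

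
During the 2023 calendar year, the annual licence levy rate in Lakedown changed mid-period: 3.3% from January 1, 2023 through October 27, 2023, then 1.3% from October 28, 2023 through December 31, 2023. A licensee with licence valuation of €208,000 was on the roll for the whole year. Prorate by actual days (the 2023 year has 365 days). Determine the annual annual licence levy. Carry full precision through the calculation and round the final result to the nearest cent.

€6,123.18

January 1 – October 27, 2023: 300 days at 3.3% → €208,000 × 3.3% × 300/365 = €5,641.6438
October 28 – December 31, 2023: 65 days at 1.3% → €208,000 × 1.3% × 65/365 = €481.5342
Total = €6,123.1781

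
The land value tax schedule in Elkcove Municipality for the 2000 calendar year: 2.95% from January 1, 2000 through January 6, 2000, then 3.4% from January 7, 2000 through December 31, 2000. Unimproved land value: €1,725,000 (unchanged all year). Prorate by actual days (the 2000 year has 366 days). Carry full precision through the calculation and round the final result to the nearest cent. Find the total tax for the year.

€58,522.75

January 1 – January 6, 2000: 6 days at 2.95% → €1,725,000 × 2.95% × 6/366 = €834.2213
January 7 – December 31, 2000: 360 days at 3.4% → €1,725,000 × 3.4% × 360/366 = €57,688.5246
Total = €58,522.7459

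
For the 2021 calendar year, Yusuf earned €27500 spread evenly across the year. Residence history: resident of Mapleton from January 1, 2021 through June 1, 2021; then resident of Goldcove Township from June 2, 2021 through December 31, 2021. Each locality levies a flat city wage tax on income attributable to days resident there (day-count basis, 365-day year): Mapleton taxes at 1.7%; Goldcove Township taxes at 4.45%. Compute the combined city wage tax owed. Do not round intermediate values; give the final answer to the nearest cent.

Mapleton, January 1 – June 1, 2021: 152 days → €27500 × 1.7% × 152/365 = €194.6849
Goldcove Township, June 2 – December 31, 2021: 213 days → €27500 × 4.45% × 213/365 = €714.1336
Total = €908.8185

€908.82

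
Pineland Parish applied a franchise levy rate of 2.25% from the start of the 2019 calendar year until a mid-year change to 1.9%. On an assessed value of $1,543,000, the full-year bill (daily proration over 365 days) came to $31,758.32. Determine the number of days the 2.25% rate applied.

Let d = days at the first rate; then 365 − d days at the second rate.
$1,543,000 × [2.25%·d + 1.9%·(365−d)] / 365 = $31,758.32
Solving gives d = 165, so the new rate took effect on 15 Jun 2019.

165 days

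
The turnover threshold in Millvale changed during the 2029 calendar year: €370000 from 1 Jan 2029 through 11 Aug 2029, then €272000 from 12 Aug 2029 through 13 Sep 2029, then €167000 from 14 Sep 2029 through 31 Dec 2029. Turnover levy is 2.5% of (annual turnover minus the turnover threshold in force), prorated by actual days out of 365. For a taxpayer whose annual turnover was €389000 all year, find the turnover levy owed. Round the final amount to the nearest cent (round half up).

€2212.05

1 Jan – 11 Aug 2029: 223 days, exemption €370000 → (€389000 − €370000) × 2.5% × 223/365 = €290.2055
12 Aug – 13 Sep 2029: 33 days, exemption €272000 → (€389000 − €272000) × 2.5% × 33/365 = €264.4521
14 Sep – 31 Dec 2029: 109 days, exemption €167000 → (€389000 − €167000) × 2.5% × 109/365 = €1657.3973
Total = €2212.0548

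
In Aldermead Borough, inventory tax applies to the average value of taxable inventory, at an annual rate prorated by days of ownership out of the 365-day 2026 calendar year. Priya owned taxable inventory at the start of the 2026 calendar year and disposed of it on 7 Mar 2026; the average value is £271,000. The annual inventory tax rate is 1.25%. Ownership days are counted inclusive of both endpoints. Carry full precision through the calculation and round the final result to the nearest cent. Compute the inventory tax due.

Days held (1 Jan – 7 Mar 2026): 66 out of 365
Tax = £271,000 × 1.25% × 66/365 = £612.5342

£612.53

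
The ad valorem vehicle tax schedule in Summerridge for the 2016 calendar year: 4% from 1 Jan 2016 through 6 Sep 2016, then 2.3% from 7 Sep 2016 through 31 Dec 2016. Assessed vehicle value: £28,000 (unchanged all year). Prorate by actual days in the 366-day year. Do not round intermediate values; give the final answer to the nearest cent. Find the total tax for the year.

1 Jan – 6 Sep 2016: 250 days at 4% → £28,000 × 4% × 250/366 = £765.0273
7 Sep – 31 Dec 2016: 116 days at 2.3% → £28,000 × 2.3% × 116/366 = £204.1093
Total = £969.1366

£969.14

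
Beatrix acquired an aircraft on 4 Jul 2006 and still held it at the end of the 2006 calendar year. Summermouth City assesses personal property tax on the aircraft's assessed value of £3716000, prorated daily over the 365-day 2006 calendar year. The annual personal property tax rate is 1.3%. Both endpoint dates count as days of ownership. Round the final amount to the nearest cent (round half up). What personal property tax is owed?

£23955.47

Days held (4 Jul – 31 Dec 2006): 181 out of 365
Tax = £3716000 × 1.3% × 181/365 = £23955.4740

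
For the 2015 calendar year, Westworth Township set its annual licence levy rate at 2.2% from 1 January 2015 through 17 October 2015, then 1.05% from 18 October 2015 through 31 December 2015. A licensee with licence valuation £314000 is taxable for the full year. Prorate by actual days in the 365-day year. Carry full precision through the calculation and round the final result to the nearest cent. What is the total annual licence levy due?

1 January – 17 October 2015: 290 days at 2.2% → £314000 × 2.2% × 290/365 = £5488.5479
18 October – 31 December 2015: 75 days at 1.05% → £314000 × 1.05% × 75/365 = £677.4658
Total = £6166.0137

£6166.01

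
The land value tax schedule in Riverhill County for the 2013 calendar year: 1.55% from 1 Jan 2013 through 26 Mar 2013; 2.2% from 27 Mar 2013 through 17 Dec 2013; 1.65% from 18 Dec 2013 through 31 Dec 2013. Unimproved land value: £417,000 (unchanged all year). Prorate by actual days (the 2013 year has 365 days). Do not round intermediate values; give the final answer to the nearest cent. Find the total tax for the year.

1 Jan – 26 Mar 2013: 85 days at 1.55% → £417,000 × 1.55% × 85/365 = £1,505.1986
27 Mar – 17 Dec 2013: 266 days at 2.2% → £417,000 × 2.2% × 266/365 = £6,685.7096
18 Dec – 31 Dec 2013: 14 days at 1.65% → £417,000 × 1.65% × 14/365 = £263.9096
Total = £8,454.8178

£8,454.82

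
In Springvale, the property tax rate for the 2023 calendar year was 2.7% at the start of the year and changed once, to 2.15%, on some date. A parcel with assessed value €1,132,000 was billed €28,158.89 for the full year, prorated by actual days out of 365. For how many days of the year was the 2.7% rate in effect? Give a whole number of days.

Let d = days at the first rate; then 365 − d days at the second rate.
€1,132,000 × [2.7%·d + 2.15%·(365−d)] / 365 = €28,158.89
Solving gives d = 224, so the new rate took effect on August 13, 2023.

224 days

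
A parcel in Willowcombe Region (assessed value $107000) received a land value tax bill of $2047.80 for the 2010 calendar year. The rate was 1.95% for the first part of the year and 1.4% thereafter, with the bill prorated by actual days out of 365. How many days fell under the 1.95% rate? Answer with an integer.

341 days

Let d = days at the first rate; then 365 − d days at the second rate.
$107000 × [1.95%·d + 1.4%·(365−d)] / 365 = $2047.80
Solving gives d = 341, so the new rate took effect on 8 Dec 2010.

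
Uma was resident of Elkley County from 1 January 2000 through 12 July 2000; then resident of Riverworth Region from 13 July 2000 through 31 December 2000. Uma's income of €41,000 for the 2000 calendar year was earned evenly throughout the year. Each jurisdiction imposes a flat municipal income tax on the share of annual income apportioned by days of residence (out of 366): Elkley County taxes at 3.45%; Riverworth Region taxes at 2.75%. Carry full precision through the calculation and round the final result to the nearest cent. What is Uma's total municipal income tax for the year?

€1,279.63

Elkley County, 1 January – 12 July 2000: 194 days → €41,000 × 3.45% × 194/366 = €749.7623
Riverworth Region, 13 July – 31 December 2000: 172 days → €41,000 × 2.75% × 172/366 = €529.8634
Total = €1,279.6257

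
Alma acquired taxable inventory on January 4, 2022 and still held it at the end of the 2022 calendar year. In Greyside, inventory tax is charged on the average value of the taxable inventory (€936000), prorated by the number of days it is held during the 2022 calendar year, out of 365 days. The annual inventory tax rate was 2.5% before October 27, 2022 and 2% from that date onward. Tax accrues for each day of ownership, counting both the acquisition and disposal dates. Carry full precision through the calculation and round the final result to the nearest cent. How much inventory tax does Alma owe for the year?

January 4 – October 26, 2022: 296 days at 2.5% → €936000 × 2.5% × 296/365 = €18976.4384
October 27 – December 31, 2022: 66 days at 2% → €936000 × 2% × 66/365 = €3384.9863
Total = €22361.4247

€22361.42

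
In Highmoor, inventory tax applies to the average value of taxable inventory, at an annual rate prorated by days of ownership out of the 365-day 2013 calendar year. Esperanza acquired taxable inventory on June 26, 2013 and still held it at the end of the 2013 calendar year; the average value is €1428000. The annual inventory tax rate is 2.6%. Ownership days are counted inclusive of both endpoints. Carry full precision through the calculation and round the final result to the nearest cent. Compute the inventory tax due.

€19225.18

Days held (June 26 – December 31, 2013): 189 out of 365
Tax = €1428000 × 2.6% × 189/365 = €19225.1836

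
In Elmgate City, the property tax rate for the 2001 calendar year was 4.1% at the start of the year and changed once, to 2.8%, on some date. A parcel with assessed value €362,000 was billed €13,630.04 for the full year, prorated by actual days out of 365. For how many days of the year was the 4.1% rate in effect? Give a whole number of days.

271 days

Let d = days at the first rate; then 365 − d days at the second rate.
€362,000 × [4.1%·d + 2.8%·(365−d)] / 365 = €13,630.04
Solving gives d = 271, so the new rate took effect on 29 September 2001.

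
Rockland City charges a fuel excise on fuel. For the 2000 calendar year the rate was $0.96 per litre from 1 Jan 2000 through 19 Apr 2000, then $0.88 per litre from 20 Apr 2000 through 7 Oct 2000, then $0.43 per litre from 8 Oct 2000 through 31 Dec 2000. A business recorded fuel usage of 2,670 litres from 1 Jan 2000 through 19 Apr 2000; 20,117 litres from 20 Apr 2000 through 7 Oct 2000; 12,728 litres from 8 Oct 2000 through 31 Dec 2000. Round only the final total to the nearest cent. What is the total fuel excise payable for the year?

$25,739.20

1 Jan – 19 Apr 2000: 2,670 litres at $0.96/litre → $2,563.20
20 Apr – 7 Oct 2000: 20,117 litres at $0.88/litre → $17,702.96
8 Oct – 31 Dec 2000: 12,728 litres at $0.43/litre → $5,473.04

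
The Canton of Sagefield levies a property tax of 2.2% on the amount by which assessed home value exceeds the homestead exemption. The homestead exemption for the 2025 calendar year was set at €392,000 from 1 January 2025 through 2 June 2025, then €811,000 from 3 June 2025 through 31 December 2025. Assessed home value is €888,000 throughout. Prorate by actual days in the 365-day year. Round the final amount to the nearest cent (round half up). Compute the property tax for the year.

€5,557.98

1 January – 2 June 2025: 153 days, exemption €392,000 → (€888,000 − €392,000) × 2.2% × 153/365 = €4,574.0712
3 June – 31 December 2025: 212 days, exemption €811,000 → (€888,000 − €811,000) × 2.2% × 212/365 = €983.9123
Total = €5,557.9836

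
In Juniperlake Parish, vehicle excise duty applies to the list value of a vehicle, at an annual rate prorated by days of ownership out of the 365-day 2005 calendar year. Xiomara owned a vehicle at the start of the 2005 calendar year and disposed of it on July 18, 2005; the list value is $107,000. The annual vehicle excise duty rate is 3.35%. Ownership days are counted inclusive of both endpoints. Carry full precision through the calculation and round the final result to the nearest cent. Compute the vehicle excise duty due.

$1,954.29

Days held (January 1 – July 18, 2005): 199 out of 365
Tax = $107,000 × 3.35% × 199/365 = $1,954.2890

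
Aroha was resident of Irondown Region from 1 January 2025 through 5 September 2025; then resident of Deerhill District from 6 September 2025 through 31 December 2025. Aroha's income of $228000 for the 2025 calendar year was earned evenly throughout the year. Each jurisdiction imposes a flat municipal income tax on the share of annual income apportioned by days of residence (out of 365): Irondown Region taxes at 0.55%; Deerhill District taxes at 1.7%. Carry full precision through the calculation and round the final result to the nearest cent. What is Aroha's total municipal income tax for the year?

Irondown Region, 1 January – 5 September 2025: 248 days → $228000 × 0.55% × 248/365 = $852.0329
Deerhill District, 6 September – 31 December 2025: 117 days → $228000 × 1.7% × 117/365 = $1242.4438
Total = $2094.4767

$2094.48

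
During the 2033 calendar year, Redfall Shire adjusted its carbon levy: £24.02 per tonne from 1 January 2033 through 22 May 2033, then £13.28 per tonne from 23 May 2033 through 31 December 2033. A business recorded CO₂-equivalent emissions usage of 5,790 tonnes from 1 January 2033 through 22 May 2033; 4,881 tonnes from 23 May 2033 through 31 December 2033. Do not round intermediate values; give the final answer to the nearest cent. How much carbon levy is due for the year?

1 January – 22 May 2033: 5,790 tonnes at £24.02/tonne → £139,075.80
23 May – 31 December 2033: 4,881 tonnes at £13.28/tonne → £64,819.68

£203,895.48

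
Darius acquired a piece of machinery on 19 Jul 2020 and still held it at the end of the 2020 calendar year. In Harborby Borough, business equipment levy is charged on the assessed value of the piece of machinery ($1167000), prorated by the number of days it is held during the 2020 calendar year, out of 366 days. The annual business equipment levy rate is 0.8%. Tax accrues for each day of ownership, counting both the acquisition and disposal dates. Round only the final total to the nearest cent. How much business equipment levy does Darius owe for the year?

Days held (19 Jul – 31 Dec 2020): 166 out of 366
Tax = $1167000 × 0.8% × 166/366 = $4234.3607

$4234.36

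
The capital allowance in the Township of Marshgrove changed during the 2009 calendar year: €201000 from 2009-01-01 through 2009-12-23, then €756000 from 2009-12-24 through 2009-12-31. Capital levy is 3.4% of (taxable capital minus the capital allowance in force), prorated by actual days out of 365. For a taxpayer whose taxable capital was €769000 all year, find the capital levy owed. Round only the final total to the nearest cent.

2009-01-01 to 2009-12-23: 357 days, exemption €201000 → (€769000 − €201000) × 3.4% × 357/365 = €18888.7233
2009-12-24 to 2009-12-31: 8 days, exemption €756000 → (€769000 − €756000) × 3.4% × 8/365 = €9.6877
Total = €18898.4110

€18898.41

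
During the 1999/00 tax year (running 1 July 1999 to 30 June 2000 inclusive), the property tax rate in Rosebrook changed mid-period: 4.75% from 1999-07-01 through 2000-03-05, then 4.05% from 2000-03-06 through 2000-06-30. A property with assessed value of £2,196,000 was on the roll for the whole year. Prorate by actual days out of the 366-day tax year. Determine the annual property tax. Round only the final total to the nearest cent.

1999-07-01 to 2000-03-05: 249 days at 4.75% → £2,196,000 × 4.75% × 249/366 = £70,965.0000
2000-03-06 to 2000-06-30: 117 days at 4.05% → £2,196,000 × 4.05% × 117/366 = £28,431.0000
Total = £99,396.0000

£99,396.00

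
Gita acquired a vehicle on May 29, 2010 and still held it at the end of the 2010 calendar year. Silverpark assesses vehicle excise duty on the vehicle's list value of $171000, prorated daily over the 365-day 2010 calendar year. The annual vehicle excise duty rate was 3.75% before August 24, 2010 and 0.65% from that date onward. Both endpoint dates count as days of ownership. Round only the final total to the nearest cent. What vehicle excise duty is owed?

$1924.34

May 29 – August 23, 2010: 87 days at 3.75% → $171000 × 3.75% × 87/365 = $1528.4589
August 24 – December 31, 2010: 130 days at 0.65% → $171000 × 0.65% × 130/365 = $395.8767
Total = $1924.3356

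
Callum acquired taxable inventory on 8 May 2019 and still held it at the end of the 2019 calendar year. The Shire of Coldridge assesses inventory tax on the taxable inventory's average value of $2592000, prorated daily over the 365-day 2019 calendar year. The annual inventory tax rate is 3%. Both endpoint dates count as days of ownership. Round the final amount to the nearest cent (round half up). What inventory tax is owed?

Days held (8 May – 31 December 2019): 238 out of 365
Tax = $2592000 × 3% × 238/365 = $50703.7808

$50703.78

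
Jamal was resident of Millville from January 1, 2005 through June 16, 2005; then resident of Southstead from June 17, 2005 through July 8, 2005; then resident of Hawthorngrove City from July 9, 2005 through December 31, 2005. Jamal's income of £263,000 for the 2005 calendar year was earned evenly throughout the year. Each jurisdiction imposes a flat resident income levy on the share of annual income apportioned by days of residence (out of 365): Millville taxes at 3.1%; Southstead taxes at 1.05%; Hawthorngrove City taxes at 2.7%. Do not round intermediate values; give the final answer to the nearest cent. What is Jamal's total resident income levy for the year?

Millville, January 1 – June 16, 2005: 167 days → £263,000 × 3.1% × 167/365 = £3,730.2767
Southstead, June 17 – July 8, 2005: 22 days → £263,000 × 1.05% × 22/365 = £166.4466
Hawthorngrove City, July 9 – December 31, 2005: 176 days → £263,000 × 2.7% × 176/365 = £3,424.0438
Total = £7,320.7671

£7,320.77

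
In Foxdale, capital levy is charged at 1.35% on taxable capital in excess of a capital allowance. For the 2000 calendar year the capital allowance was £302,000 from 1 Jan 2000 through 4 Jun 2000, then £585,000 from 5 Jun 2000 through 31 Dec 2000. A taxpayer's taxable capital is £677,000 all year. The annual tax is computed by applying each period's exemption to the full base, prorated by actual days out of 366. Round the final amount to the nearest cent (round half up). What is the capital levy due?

1 Jan – 4 Jun 2000: 156 days, exemption £302,000 → (£677,000 − £302,000) × 1.35% × 156/366 = £2,157.7869
5 Jun – 31 Dec 2000: 210 days, exemption £585,000 → (£677,000 − £585,000) × 1.35% × 210/366 = £712.6230
Total = £2,870.4098

£2,870.41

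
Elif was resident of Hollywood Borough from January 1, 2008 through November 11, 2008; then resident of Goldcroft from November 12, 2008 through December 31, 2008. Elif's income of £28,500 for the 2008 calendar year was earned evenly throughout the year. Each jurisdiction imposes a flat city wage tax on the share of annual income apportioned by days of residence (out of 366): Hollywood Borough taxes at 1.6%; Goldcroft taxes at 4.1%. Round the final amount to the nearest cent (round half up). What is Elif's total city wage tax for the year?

Hollywood Borough, January 1 – November 11, 2008: 316 days → £28,500 × 1.6% × 316/366 = £393.7049
Goldcroft, November 12 – December 31, 2008: 50 days → £28,500 × 4.1% × 50/366 = £159.6311
Total = £553.3361

£553.34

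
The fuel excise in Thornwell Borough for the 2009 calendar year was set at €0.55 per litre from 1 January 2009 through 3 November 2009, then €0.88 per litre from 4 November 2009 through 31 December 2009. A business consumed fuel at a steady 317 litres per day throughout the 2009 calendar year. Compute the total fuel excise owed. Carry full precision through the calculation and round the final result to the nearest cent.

1 January – 3 November 2009: 307 days × 317 litres/day = 97,319 litres at €0.55/litre → €53525.45
4 November – 31 December 2009: 58 days × 317 litres/day = 18,386 litres at €0.88/litre → €16179.68

€69705.13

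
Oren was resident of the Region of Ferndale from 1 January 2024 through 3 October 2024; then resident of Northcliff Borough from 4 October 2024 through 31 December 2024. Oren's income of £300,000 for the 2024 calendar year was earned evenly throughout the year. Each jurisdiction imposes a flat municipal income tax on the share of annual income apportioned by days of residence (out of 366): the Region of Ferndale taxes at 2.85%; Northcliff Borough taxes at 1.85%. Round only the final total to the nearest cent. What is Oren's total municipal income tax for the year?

£7,820.49

The Region of Ferndale, 1 January – 3 October 2024: 277 days → £300,000 × 2.85% × 277/366 = £6,470.9016
Northcliff Borough, 4 October – 31 December 2024: 89 days → £300,000 × 1.85% × 89/366 = £1,349.5902
Total = £7,820.4918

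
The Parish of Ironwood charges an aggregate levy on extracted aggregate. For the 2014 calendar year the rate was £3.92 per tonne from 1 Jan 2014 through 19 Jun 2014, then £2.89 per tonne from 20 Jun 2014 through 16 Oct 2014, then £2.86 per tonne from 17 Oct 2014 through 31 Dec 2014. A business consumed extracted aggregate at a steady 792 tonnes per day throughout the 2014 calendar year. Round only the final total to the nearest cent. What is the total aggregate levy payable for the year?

1 Jan – 19 Jun 2014: 170 days × 792 tonnes/day = 134,640 tonnes at £3.92/tonne → £527788.80
20 Jun – 16 Oct 2014: 119 days × 792 tonnes/day = 94,248 tonnes at £2.89/tonne → £272376.72
17 Oct – 31 Dec 2014: 76 days × 792 tonnes/day = 60,192 tonnes at £2.86/tonne → £172149.12

£972314.64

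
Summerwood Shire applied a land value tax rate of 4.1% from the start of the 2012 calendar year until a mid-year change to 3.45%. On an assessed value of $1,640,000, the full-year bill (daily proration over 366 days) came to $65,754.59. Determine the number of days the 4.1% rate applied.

Let d = days at the first rate; then 366 − d days at the second rate.
$1,640,000 × [4.1%·d + 3.45%·(366−d)] / 366 = $65,754.59
Solving gives d = 315, so the new rate took effect on 11 Nov 2012.

315 days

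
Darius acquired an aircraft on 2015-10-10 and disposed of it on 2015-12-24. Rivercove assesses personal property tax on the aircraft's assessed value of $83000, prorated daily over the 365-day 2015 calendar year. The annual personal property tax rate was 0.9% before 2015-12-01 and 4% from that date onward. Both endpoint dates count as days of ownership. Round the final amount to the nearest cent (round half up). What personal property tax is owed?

$324.72

2015-10-10 to 2015-11-30: 52 days at 0.9% → $83000 × 0.9% × 52/365 = $106.4219
2015-12-01 to 2015-12-24: 24 days at 4% → $83000 × 4% × 24/365 = $218.3014
Total = $324.7233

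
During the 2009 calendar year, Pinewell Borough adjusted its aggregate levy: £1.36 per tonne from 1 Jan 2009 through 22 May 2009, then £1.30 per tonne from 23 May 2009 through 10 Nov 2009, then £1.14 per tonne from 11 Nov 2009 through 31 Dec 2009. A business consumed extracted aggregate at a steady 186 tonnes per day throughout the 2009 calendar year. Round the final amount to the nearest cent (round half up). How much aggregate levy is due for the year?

1 Jan – 22 May 2009: 142 days × 186 tonnes/day = 26,412 tonnes at £1.36/tonne → £35,920.32
23 May – 10 Nov 2009: 172 days × 186 tonnes/day = 31,992 tonnes at £1.30/tonne → £41,589.60
11 Nov – 31 Dec 2009: 51 days × 186 tonnes/day = 9,486 tonnes at £1.14/tonne → £10,814.04

£88,323.96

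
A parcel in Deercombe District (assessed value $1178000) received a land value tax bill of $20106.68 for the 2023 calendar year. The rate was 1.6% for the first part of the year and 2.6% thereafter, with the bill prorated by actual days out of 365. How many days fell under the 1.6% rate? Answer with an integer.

Let d = days at the first rate; then 365 − d days at the second rate.
$1178000 × [1.6%·d + 2.6%·(365−d)] / 365 = $20106.68
Solving gives d = 326, so the new rate took effect on 23 Nov 2023.

326 days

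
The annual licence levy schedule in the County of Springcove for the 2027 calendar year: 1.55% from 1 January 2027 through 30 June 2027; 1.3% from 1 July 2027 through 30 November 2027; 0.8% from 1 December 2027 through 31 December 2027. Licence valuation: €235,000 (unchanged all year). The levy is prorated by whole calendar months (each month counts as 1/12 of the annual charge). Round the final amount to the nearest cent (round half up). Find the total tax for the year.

1 January – 30 June 2027: 6 months at 1.55% → €235,000 × 1.55% × 6/12 = €1,821.2500
1 July – 30 November 2027: 5 months at 1.3% → €235,000 × 1.3% × 5/12 = €1,272.9167
1 December – 31 December 2027: 1 month at 0.8% → €235,000 × 0.8% × 1/12 = €156.6667
Total = €3,250.8333

€3,250.83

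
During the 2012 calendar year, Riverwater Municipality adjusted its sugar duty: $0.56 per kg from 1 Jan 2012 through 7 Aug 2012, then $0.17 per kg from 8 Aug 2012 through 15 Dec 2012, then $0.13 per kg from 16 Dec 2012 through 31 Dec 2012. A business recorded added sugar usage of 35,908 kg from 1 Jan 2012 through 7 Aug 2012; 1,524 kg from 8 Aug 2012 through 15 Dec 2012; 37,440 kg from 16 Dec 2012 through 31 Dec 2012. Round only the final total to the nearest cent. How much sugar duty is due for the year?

$25,234.76

1 Jan – 7 Aug 2012: 35,908 kg at $0.56/kg → $20,108.48
8 Aug – 15 Dec 2012: 1,524 kg at $0.17/kg → $259.08
16 Dec – 31 Dec 2012: 37,440 kg at $0.13/kg → $4,867.20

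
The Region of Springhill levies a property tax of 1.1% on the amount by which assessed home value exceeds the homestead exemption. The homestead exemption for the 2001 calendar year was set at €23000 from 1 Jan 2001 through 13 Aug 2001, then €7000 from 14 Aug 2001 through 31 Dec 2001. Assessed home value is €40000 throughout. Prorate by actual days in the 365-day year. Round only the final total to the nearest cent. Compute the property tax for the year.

1 Jan – 13 Aug 2001: 225 days, exemption €23000 → (€40000 − €23000) × 1.1% × 225/365 = €115.2740
14 Aug – 31 Dec 2001: 140 days, exemption €7000 → (€40000 − €7000) × 1.1% × 140/365 = €139.2329
Total = €254.5068

€254.51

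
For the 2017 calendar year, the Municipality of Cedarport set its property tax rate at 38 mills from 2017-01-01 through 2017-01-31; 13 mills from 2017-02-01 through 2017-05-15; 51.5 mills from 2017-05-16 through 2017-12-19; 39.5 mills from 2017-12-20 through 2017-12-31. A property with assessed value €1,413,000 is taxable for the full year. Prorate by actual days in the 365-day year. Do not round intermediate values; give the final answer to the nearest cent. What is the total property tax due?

2017-01-01 to 2017-01-31: 31 days at 38 mills → €1,413,000 × 3.8% × 31/365 = €4,560.3123
2017-02-01 to 2017-05-15: 104 days at 13 mills → €1,413,000 × 1.3% × 104/365 = €5,233.9068
2017-05-16 to 2017-12-19: 218 days at 51.5 mills → €1,413,000 × 5.15% × 218/365 = €43,462.3315
2017-12-20 to 2017-12-31: 12 days at 39.5 mills → €1,413,000 × 3.95% × 12/365 = €1,834.9644
Total = €55,091.5151

€55,091.52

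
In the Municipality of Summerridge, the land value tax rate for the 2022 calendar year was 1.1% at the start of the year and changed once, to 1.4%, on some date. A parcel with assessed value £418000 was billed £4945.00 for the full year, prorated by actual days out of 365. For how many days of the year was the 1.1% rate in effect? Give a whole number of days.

Let d = days at the first rate; then 365 − d days at the second rate.
£418000 × [1.1%·d + 1.4%·(365−d)] / 365 = £4945.00
Solving gives d = 264, so the new rate took effect on September 22, 2022.

264 days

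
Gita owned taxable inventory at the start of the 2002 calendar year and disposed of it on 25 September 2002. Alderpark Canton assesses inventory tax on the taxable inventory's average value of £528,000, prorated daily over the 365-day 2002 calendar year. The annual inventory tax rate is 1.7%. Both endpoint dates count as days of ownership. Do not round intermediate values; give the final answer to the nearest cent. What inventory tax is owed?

£6,590.60

Days held (1 January – 25 September 2002): 268 out of 365
Tax = £528,000 × 1.7% × 268/365 = £6,590.5973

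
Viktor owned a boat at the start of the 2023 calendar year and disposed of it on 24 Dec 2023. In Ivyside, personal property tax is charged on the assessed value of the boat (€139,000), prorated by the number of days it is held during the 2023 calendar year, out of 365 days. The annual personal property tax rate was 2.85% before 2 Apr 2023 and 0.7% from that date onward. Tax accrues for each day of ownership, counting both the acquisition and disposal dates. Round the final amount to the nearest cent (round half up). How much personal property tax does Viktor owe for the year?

€1,699.42

1 Jan – 1 Apr 2023: 91 days at 2.85% → €139,000 × 2.85% × 91/365 = €987.6616
2 Apr – 24 Dec 2023: 267 days at 0.7% → €139,000 × 0.7% × 267/365 = €711.7562
Total = €1,699.4178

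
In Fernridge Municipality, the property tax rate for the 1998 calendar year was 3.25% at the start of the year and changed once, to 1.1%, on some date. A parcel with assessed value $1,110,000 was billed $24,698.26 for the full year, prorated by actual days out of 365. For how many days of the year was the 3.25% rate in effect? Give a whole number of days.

Let d = days at the first rate; then 365 − d days at the second rate.
$1,110,000 × [3.25%·d + 1.1%·(365−d)] / 365 = $24,698.26
Solving gives d = 191, so the new rate took effect on July 11, 1998.

191 days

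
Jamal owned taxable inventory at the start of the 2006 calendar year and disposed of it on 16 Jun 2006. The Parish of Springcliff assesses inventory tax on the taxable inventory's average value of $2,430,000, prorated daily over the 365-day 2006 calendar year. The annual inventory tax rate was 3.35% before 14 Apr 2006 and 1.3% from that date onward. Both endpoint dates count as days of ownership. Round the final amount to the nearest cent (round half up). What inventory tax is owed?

$28,510.89

1 Jan – 13 Apr 2006: 103 days at 3.35% → $2,430,000 × 3.35% × 103/365 = $22,971.8219
14 Apr – 16 Jun 2006: 64 days at 1.3% → $2,430,000 × 1.3% × 64/365 = $5,539.0685
Total = $28,510.8904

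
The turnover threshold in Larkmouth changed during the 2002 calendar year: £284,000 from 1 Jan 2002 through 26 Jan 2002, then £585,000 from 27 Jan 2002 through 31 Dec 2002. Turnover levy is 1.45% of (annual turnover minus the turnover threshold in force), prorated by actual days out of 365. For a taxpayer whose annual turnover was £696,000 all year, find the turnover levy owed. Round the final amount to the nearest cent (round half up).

1 Jan – 26 Jan 2002: 26 days, exemption £284,000 → (£696,000 − £284,000) × 1.45% × 26/365 = £425.5452
27 Jan – 31 Dec 2002: 339 days, exemption £585,000 → (£696,000 − £585,000) × 1.45% × 339/365 = £1,494.8507
Total = £1,920.3959

£1,920.40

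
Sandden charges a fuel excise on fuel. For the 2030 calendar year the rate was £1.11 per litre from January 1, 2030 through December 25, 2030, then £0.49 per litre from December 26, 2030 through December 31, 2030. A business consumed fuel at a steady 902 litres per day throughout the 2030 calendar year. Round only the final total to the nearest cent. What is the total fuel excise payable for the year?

January 1 – December 25, 2030: 359 days × 902 litres/day = 323,818 litres at £1.11/litre → £359,437.98
December 26 – December 31, 2030: 6 days × 902 litres/day = 5,412 litres at £0.49/litre → £2,651.88

£362,089.86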